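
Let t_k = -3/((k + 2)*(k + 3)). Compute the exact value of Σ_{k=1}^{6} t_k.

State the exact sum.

t_(k+1)/t_k = (k + 2)/(k + 4).
Take A(k)=k + 2, B(k)=k + 4, C(k)=1.
Solve (k + 2)·f(k+1) − (k + 3)·f(k) = 1.
From deg A=1, deg B=1, deg C=0: d=1.
A polynomial solution: f(k) = k/2.
So s_k = (B(k−1)f/C)·t_k = (k*(k + 3)/2)·t_k = -3*k/(2*k + 4).
Check: Δs_k = -3/(k**2 + 5*k + 6). ✓
Evaluate s at k=7 and k=1: -7/6 and -1/2; difference -2/3.

Σ = -2/3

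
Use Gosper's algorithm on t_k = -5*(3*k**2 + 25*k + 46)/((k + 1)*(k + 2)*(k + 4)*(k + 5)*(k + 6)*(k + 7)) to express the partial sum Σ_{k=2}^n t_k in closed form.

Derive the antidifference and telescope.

The ratio is (k + 1)*(k + 4)*(25*k + 3*(k + 1)**2 + 71)/((k + 3)*(k + 8)*(3*k**2 + 25*k + 46)).
A = k + 1, B = k + 8, C = k**3 + 34*k**2/3 + 121*k/3 + 46.
Solve (k + 1)·f(k+1) − (k + 7)·f(k) = k**3 + 34*k**2/3 + 121*k/3 + 46.
deg f ≤ 6 (via 1,1,3).
Solving with deg f ≤ 6: f(k) = k*(k + 2)*(k + 3)*(k + 5)*(k**2 + 11*k + 34)/72.
So s_k = (B(k−1)f/C)·t_k = (k*(k + 2)*(k + 5)*(k + 7)*(k**2 + 11*k + 34)/(24*(3*k**2 + 25*k + 46)))·t_k = 5*k*(-k**2 - 11*k - 34)/(24*(k**3 + 11*k**2 + 34*k + 24)).
Verify: 5*(-3*k**2 - 25*k - 46)/(k**6 + 25*k**5 + 247*k**4 + 1219*k**3 + 3112*k**2 + 3796*k + 1680) matches t_k.
Telescope: S(n) = s_(n+1) − s_(2) = 5*(-n**3 - 14*n**2 - 59*n - 46)/(24*(n**3 + 14*n**2 + 59*n + 70)) − (-25/144) = 5*(-n**3 - 14*n**2 - 59*n + 74)/(144*(n**3 + 14*n**2 + 59*n + 70)).

S(n) = 5*(-n**3 - 14*n**2 - 59*n + 74)/(144*(n**3 + 14*n**2 + 59*n + 70))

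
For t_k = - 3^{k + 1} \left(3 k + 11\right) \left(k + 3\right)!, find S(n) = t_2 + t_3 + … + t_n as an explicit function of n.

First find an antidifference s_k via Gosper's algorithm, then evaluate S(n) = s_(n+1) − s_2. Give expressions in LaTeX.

Step 1: r(k) = 3*(k + 4)*(3*k + 14)/(3*k + 11).
Gosper form: A/B · C(k+1)/C(k) with A=3*k + 12, B=1, C=k + 11/3.
Key eq: (3*k + 12)·f(k+1) = (1)·f(k) + (k + 11/3).
Degrees (1,0,1) ⇒ d ≤ 0.
Coefficient equations give f(k) = 1/3.
Get s_k = R·t_k = -3**(k + 1)*factorial(k + 3) with R(k) = B(k−1)f(k)/C(k) = 1/(3*k + 11).
Verify: -3**(k + 1)*(3*k + 11)*factorial(k + 3) matches t_k.
Σ_(k=2)^n t_k = s_(n+1) − s_(2) = (-3**(n + 2)*factorial(n + 4)) − (-3240), i.e. -9*3**n*factorial(n + 4) + 3240.

S(n) = - 9 \cdot 3^{n} \left(n + 4\right)! + 3240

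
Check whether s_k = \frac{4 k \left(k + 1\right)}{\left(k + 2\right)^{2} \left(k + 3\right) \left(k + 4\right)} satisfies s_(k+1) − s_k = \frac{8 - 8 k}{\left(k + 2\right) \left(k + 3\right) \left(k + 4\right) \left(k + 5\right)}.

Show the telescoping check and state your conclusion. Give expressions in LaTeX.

Invalid: residual \frac{4 \left(3 k^{2} + 7 k - 4\right)}{k^{6} + 19 k^{5} + 147 k^{4} + 593 k^{3} + 1316 k^{2} + 1524 k + 720} ≠ 0.

s_(k+1) = 4*(k + 1)*(k + 2)/((k + 3)**2*(k + 4)*(k + 5))
s_(k+1) − s_k = 4*(k + 1)*(-k*(k + 3)*(k + 5) + (k + 2)**3)/((k + 2)**2*(k + 3)**2*(k + 4)*(k + 5))
(s_(k+1) − s_k) − t_k = 4*(3*k**2 + 7*k - 4)/(k**6 + 19*k**5 + 147*k**4 + 593*k**3 + 1316*k**2 + 1524*k + 720)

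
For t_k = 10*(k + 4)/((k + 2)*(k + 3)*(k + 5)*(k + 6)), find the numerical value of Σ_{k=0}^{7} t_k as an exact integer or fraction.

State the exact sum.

Σ = 6/13

Ratio r(k) = (k + 2)*(k + 5)**2/((k + 4)**2*(k + 7)).
Take A(k)=k + 2, B(k)=k + 7, C(k)=k**2 + 8*k + 16.
Set up (k + 2)·f(k+1) − (k + 6)·f(k) − (k**2 + 8*k + 16) = 0.
Bound: deg f ≤ 4.
Coefficient equations give f(k) = k*(k + 3)*(k + 4)*(k + 7)/20.
Then R = B(k−1)f/C = k*(k + 3)*(k + 6)*(k + 7)/(20*(k + 4)), so s_k = R(k)·t_k = k*(k + 7)/(2*(k**2 + 7*k + 10)).
Δs = 10*(k + 4)/(k**4 + 16*k**3 + 91*k**2 + 216*k + 180), as required.
Sum = s_(8) − s_(0); s_(8) = 6/13, s_(0) = 0 ⇒ 6/13.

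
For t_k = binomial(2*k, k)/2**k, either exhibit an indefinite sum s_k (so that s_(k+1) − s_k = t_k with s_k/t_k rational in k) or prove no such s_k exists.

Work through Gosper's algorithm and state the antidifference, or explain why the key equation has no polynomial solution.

Ratio r(k) = (2*k + 1)/(k + 1).
Gosper form: A/B · C(k+1)/C(k) with A=2*k + 1, B=k + 1, C=1.
Solve (2*k + 1)·f(k+1) − (k)·f(k) = 1.
From deg A=1, deg B=1, deg C=0: d=-1.
deg f ≤ -1 is impossible — no certificate.

none — t_k is not Gosper-summable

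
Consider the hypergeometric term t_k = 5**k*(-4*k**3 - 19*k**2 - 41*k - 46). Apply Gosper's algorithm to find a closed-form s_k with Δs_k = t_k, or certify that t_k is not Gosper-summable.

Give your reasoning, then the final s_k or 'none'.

t_(k+1)/t_k = 5*(4*k**3 + 31*k**2 + 91*k + 110)/(4*k**3 + 19*k**2 + 41*k + 46).
Factor: A=5; B=1; C=k**3 + 19*k**2/4 + 41*k/4 + 23/2.
Need (5)·f(k+1) − (1)·f(k) = k**3 + 19*k**2/4 + 41*k/4 + 23/2.
Bound: deg f ≤ 3.
Coefficient equations give f(k) = (k + 1)*(k**2 + 4)/4.
Then R = B(k−1)f/C = (k + 1)*(k**2 + 4)/(4*k**3 + 19*k**2 + 41*k + 46), so s_k = R(k)·t_k = 5**k*(-k**3 - k**2 - 4*k - 4).
Check: Δs_k = 5**k*(-4*k**3 - 19*k**2 - 41*k - 46). ✓

s_k = 5**k*(-k**3 - k**2 - 4*k - 4)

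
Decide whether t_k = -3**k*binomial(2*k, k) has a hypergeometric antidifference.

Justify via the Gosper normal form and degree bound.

Compute t_(k+1)/t_k: get 6*(2*k + 1)/(k + 1).
Gosper form: A/B · C(k+1)/C(k) with A=12*k + 6, B=k + 1, C=1.
f must satisfy (12*k + 6)·f(k+1) − (k)·f(k) = 1.
Bound: deg f ≤ -1.
d = -1 < 0 ⇒ no nonzero polynomial f; not summable.

No — key equation has no polynomial f.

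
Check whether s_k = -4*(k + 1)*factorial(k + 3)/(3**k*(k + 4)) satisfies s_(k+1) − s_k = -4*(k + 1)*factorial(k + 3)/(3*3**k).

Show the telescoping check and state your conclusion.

Invalid: residual 4*(k**2 + 5*k + 1)*factorial(k + 3)/(3**k*(k + 4)*(k + 5)) ≠ 0.

s_(k+1) = -4*(k + 2)*factorial(k + 4)/(3*3**k*(k + 5))
s_(k+1) − s_k = -4*(k**3 + 7*k**2 + 14*k + 17)*factorial(k + 3)/(3*3**k*(k + 4)*(k + 5))
(s_(k+1) − s_k) − t_k = 4*(k**2 + 5*k + 1)*factorial(k + 3)/(3**k*(k + 4)*(k + 5))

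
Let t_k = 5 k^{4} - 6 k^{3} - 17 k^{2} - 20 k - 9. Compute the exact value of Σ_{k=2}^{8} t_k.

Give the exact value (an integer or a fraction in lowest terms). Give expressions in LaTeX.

Σ = 31871

The ratio is (5*k**4 + 14*k**3 - 5*k**2 - 52*k - 47)/(5*k**4 - 6*k**3 - 17*k**2 - 20*k - 9).
A = 1, B = 1, C = k**4 - 6*k**3/5 - 17*k**2/5 - 4*k - 9/5.
Need (1)·f(k+1) − (1)·f(k) = k**4 - 6*k**3/5 - 17*k**2/5 - 4*k - 9/5.
From deg A=0, deg B=0, deg C=4: d=5.
Solve for f: f(k) = k*(k**4 - 4*k**3 - k**2 - 3*k - 2)/5 (degree 5 ≤ 5).
R(k) = B(k−1)·f(k)/C(k) = k*(k**4 - 4*k**3 - k**2 - 3*k - 2)/(5*k**4 - 6*k**3 - 17*k**2 - 20*k - 9); s_k = R·t_k = k*(k**4 - 4*k**3 - k**2 - 3*k - 2).
Verify: 5*k**4 - 6*k**3 - 17*k**2 - 20*k - 9 matches t_k.
Telescoping: Σ = s_(9) − s_(2) = 31815 − (-56) = 31871.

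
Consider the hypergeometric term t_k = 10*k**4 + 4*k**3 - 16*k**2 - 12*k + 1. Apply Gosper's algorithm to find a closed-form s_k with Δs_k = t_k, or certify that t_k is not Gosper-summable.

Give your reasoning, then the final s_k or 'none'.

The ratio is (10*k**4 + 44*k**3 + 56*k**2 + 8*k - 13)/(10*k**4 + 4*k**3 - 16*k**2 - 12*k + 1).
Gosper form: A/B · C(k+1)/C(k) with A=1, B=1, C=k**4 + 2*k**3/5 - 8*k**2/5 - 6*k/5 + 1/10.
Need (1)·f(k+1) − (1)·f(k) = k**4 + 2*k**3/5 - 8*k**2/5 - 6*k/5 + 1/10.
deg f ≤ 5 (via 0,0,4).
A polynomial solution: f(k) = k*(2*k**4 - 4*k**3 - 4*k**2 + 3*k + 4)/10.
So s_k = (B(k−1)f/C)·t_k = (k*(2*k**4 - 4*k**3 - 4*k**2 + 3*k + 4)/(10*k**4 + 4*k**3 - 16*k**2 - 12*k + 1))·t_k = k*(2*k**4 - 4*k**3 - 4*k**2 + 3*k + 4).
Δs = 10*k**4 + 4*k**3 - 16*k**2 - 12*k + 1, as required.

s_k = k*(2*k**4 - 4*k**3 - 4*k**2 + 3*k + 4)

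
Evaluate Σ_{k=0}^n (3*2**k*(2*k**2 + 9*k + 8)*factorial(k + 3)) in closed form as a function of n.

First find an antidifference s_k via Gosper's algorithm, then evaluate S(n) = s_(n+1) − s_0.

S(n) = 6*2**n*(n + 1)*factorial(n + 4)

t_(k+1)/t_k = 2*(2*k**3 + 21*k**2 + 71*k + 76)/(2*k**2 + 9*k + 8).
So A=2*k + 8 and B=1, with C=k**2 + 9*k/2 + 4.
Key eq: (2*k + 8)·f(k+1) = (1)·f(k) + (k**2 + 9*k/2 + 4).
d = 1 from the (1,0,2) case.
Coefficient equations give f(k) = k/2.
Get s_k = R·t_k = 3*2**k*k*factorial(k + 3) with R(k) = B(k−1)f(k)/C(k) = k/(2*k**2 + 9*k + 8).
Verify: 3*2**k*(2*k**2 + 9*k + 8)*factorial(k + 3) matches t_k.
Σ_(k=0)^n t_k = s_(n+1) − s_(0) = (6*2**n*(n + 1)*factorial(n + 4)) − (0), i.e. 6*2**n*(n + 1)*factorial(n + 4).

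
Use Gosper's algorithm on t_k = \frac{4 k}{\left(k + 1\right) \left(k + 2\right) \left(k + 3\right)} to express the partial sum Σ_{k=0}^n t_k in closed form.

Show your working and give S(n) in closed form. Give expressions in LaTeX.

S(n) = \frac{n \left(n + 1\right)}{n^{2} + 5 n + 6}

Compute t_(k+1)/t_k: get (k + 1)**2/(k*(k + 4)).
Factor: A=k + 1; B=k + 4; C=k.
Need (k + 1)·f(k+1) − (k + 3)·f(k) = k.
Bound: deg f ≤ 2.
Solve for f: f(k) = k*(k - 1)/4 (degree 2 ≤ 2).
Certificate R = B(k−1)f/C = (k - 1)*(k + 3)/4 gives s_k = k*(k - 1)/((k + 1)*(k + 2)).
Δs = 4*k/(k**3 + 6*k**2 + 11*k + 6), as required.
Telescope: S(n) = s_(n+1) − s_(0) = n*(n + 1)/(n**2 + 5*n + 6) − (0) = n*(n + 1)/(n**2 + 5*n + 6).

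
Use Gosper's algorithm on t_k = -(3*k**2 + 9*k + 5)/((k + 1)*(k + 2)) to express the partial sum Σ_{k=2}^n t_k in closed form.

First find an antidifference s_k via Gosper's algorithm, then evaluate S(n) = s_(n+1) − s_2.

S(n) = (-9*n**2 - 8*n + 17)/(3*(n + 2))

t_(k+1)/t_k = (k + 1)*(9*k + 3*(k + 1)**2 + 14)/((k + 3)*(3*k**2 + 9*k + 5)).
Normal form (A,B,C) = (k + 1, k + 3, k**2 + 3*k + 5/3).
Set up (k + 1)·f(k+1) − (k + 2)·f(k) − (k**2 + 3*k + 5/3) = 0.
d = 2 from the (1,1,2) case.
Match coefficients ⇒ f(k) = k*(3*k + 2)/3.
R(k) = B(k−1)·f(k)/C(k) = k*(k + 2)*(3*k + 2)/(3*k**2 + 9*k + 5); s_k = R·t_k = k*(-3*k - 2)/(k + 1).
Verify: (-3*k**2 - 9*k - 5)/(k**2 + 3*k + 2) matches t_k.
Evaluate: s_(n+1) = (-3*n**2 - 8*n - 5)/(n + 2); subtract s_(2) = -16/3 ⇒ S(n) = (-9*n**2 - 8*n + 17)/(3*(n + 2)).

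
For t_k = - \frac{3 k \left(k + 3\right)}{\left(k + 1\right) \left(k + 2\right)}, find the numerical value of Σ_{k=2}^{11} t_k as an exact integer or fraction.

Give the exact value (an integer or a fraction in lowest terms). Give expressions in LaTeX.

The ratio is (k + 1)**2*(k + 4)/(k*(k + 3)**2).
A = k + 1, B = k + 3, C = k**2 + 3*k.
Need (k + 1)·f(k+1) − (k + 2)·f(k) = k**2 + 3*k.
d = 2 from the (1,1,2) case.
Match coefficients ⇒ f(k) = k*(k - 1).
Get s_k = R·t_k = 3*k*(1 - k)/(k + 1) with R(k) = B(k−1)f(k)/C(k) = (k - 1)*(k + 2)/(k + 3).
Verify: 3*k*(-k - 3)/(k**2 + 3*k + 2) matches t_k.
Evaluate s at k=12 and k=2: -396/13 and -2; difference -370/13.

Σ = -370/13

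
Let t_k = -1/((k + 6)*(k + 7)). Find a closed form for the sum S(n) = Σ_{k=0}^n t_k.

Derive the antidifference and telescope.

S(n) = (-n - 1)/(6*(n + 7))

Step 1: r(k) = (k + 6)/(k + 8).
Factor: A=k + 6; B=k + 8; C=1.
Key eq: (k + 6)·f(k+1) = (k + 7)·f(k) + (1).
Degrees (1,1,0) ⇒ d ≤ 1.
Solve for f: f(k) = k/6 (degree 1 ≤ 1).
R(k) = B(k−1)·f(k)/C(k) = k*(k + 7)/6; s_k = R·t_k = -k/(6*k + 36).
Δs = -1/(k**2 + 13*k + 42), as required.
Telescope: S(n) = s_(n+1) − s_(0) = (-n - 1)/(6*(n + 7)) − (0) = (-n - 1)/(6*(n + 7)).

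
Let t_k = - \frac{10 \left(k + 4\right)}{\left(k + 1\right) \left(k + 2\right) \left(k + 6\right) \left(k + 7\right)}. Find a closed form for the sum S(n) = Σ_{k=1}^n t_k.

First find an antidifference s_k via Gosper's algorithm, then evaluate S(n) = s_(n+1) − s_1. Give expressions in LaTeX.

Compute t_(k+1)/t_k: get (k + 1)*(k + 5)*(k + 6)/((k + 3)*(k + 4)*(k + 8)).
Gosper form: A/B · C(k+1)/C(k) with A=k + 1, B=k + 8, C=k**4 + 16*k**3 + 95*k**2 + 248*k + 240.
Need (k + 1)·f(k+1) − (k + 7)·f(k) = k**4 + 16*k**3 + 95*k**2 + 248*k + 240.
deg f ≤ 6 (via 1,1,4).
Solve for f: f(k) = k*(k + 2)*(k + 3)*(k + 4)*(k + 5)*(k + 7)/12 (degree 6 ≤ 6).
Get s_k = R·t_k = 5*k*(-k - 7)/(6*(k**2 + 7*k + 6)) with R(k) = B(k−1)f(k)/C(k) = k*(k + 2)*(k + 7)**2/(12*(k + 4)).
Verify: 10*(-k - 4)/(k**4 + 16*k**3 + 83*k**2 + 152*k + 84) matches t_k.
Evaluate: s_(n+1) = 5*(-n**2 - 9*n - 8)/(6*(n**2 + 9*n + 14)); subtract s_(1) = -10/21 ⇒ S(n) = 5*n*(-n - 9)/(14*(n**2 + 9*n + 14)).

S(n) = \frac{5 n \left(- n - 9\right)}{14 \left(n^{2} + 9 n + 14\right)}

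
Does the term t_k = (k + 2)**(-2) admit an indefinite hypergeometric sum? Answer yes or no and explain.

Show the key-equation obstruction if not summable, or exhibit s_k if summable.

r(k) = (k + 2)**2/(k + 3)**2 after simplifying.
Take A(k)=k**2 + 4*k + 4, B(k)=k**2 + 6*k + 9, C(k)=1.
Solve (k**2 + 4*k + 4)·f(k+1) − (k**2 + 4*k + 4)·f(k) = 1.
d = 0 from the (2,2,0) case.
f = c0 ⇒ A·f(k+1) − B(k−1)·f(k) − C = -1. The system {-1 = 0} is inconsistent; no antidifference.

No — key equation has no polynomial f.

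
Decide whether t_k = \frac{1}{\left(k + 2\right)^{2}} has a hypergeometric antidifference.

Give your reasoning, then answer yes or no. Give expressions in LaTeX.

Step 1: r(k) = (k + 2)**2/(k + 3)**2.
So A=k**2 + 4*k + 4 and B=k**2 + 6*k + 9, with C=1.
Need (k**2 + 4*k + 4)·f(k+1) − (k**2 + 4*k + 4)·f(k) = 1.
d = 0 from the (2,2,0) case.
Write f(k) = c0. Then LHS − RHS = -1, requiring -1 = 0: contradictory. No certificate.

No — key equation has no polynomial f.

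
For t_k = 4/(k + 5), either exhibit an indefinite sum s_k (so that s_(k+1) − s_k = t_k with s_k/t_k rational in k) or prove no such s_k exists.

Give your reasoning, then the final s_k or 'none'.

none (Gosper's algorithm certifies no s_k)

r(k) = (k + 5)/(k + 6) after simplifying.
Factor: A=k + 5; B=k + 6; C=1.
Set up (k + 5)·f(k+1) − (k + 5)·f(k) − (1) = 0.
deg f ≤ 0 (via 1,1,0).
Write f(k) = c0. Then LHS − RHS = -1, requiring -1 = 0: contradictory. No certificate.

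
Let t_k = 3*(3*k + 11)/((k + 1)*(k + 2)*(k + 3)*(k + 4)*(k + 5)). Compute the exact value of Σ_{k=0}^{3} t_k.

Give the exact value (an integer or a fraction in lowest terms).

r(k) = (k + 1)*(3*k + 14)/((k + 6)*(3*k + 11)) after simplifying.
Factor: A=k + 1; B=k + 6; C=k + 11/3.
Key eq: (k + 1)·f(k+1) = (k + 5)·f(k) + (k + 11/3).
Bound: deg f ≤ 4.
Solve for f: f(k) = k*(k + 3)*(k**2 + 7*k + 14)/24 (degree 4 ≤ 4).
Get s_k = R·t_k = 3*k*(k**2 + 7*k + 14)/(8*(k**3 + 7*k**2 + 14*k + 8)) with R(k) = B(k−1)f(k)/C(k) = k*(k + 3)*(k + 5)*(k**2 + 7*k + 14)/(8*(3*k + 11)).
Check: Δs_k = 3*(3*k + 11)/(k**5 + 15*k**4 + 85*k**3 + 225*k**2 + 274*k + 120). ✓
Σ_(k=0)^(3) t_k = s_(4) − s_(0) = 29/80 − (0) = 29/80.

Σ = 29/80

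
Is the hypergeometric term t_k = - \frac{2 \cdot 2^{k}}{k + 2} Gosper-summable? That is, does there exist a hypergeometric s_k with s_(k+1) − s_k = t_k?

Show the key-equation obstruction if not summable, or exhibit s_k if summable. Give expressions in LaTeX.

No — t_k has no hypergeometric antidifference.

t_(k+1)/t_k = 2*(k + 2)/(k + 3).
Factor: A=2*k + 4; B=k + 3; C=1.
Solve (2*k + 4)·f(k+1) − (k + 2)·f(k) = 1.
Degrees (1,1,0) ⇒ d ≤ -1.
Negative degree bound (-1): no f exists, t_k not Gosper-summable.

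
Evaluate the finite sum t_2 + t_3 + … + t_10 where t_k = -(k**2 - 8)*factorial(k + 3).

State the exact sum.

Σ = -610248038640

Ratio r(k) = (k + 4)*((k + 1)**2 - 8)/(k**2 - 8).
Factor: A=k + 4; B=1; C=k**2 - 8.
Key eq: (k + 4)·f(k+1) = (1)·f(k) + (k**2 - 8).
Bound: deg f ≤ 1.
Solving with deg f ≤ 1: f(k) = k - 4.
Get s_k = R·t_k = -(k - 4)*factorial(k + 3) with R(k) = B(k−1)f(k)/C(k) = (k - 4)/(k**2 - 8).
Verify: -(k**2 - 8)*factorial(k + 3) matches t_k.
Telescoping: Σ = s_(11) − s_(2) = -610248038400 − (240) = -610248038640.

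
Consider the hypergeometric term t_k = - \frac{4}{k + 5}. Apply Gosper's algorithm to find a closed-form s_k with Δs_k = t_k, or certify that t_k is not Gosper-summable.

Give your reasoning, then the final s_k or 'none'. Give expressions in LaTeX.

t_(k+1)/t_k = (k + 5)/(k + 6).
So A=k + 5 and B=k + 6, with C=1.
Need (k + 5)·f(k+1) − (k + 5)·f(k) = 1.
Bound: deg f ≤ 0.
Generic f = c0 gives residual -1; -1 = 0 cannot hold, so t_k is not Gosper-summable.

none — t_k is not Gosper-summable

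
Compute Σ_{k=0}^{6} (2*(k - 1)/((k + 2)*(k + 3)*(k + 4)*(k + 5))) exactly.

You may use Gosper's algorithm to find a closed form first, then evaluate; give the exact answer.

Σ = -7/990

The ratio is k*(k + 2)/((k - 1)*(k + 6)).
Normal form (A,B,C) = (k + 2, k + 6, k - 1).
Set up (k + 2)·f(k+1) − (k + 5)·f(k) − (k - 1) = 0.
deg f ≤ 3 (via 1,1,1).
Match coefficients ⇒ f(k) = -k/2.
Certificate R = B(k−1)f/C = -k*(k + 5)/(2*(k - 1)) gives s_k = -k/((k + 2)*(k + 3)*(k + 4)).
Check: Δs_k = 2*(k - 1)/(k**4 + 14*k**3 + 71*k**2 + 154*k + 120). ✓
Sum = s_(7) − s_(0); s_(7) = -7/990, s_(0) = 0 ⇒ -7/990.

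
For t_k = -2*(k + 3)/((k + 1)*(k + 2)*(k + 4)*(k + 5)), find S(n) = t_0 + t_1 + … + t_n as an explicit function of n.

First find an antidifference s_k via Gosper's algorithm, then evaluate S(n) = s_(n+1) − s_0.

r(k) = (k + 1)*(k + 4)**2/((k + 3)**2*(k + 6)) after simplifying.
Take A(k)=k + 1, B(k)=k + 6, C(k)=k**2 + 6*k + 9.
Key eq: (k + 1)·f(k+1) = (k + 5)·f(k) + (k**2 + 6*k + 9).
Bound: deg f ≤ 4.
Match coefficients ⇒ f(k) = k*(k + 2)*(k + 3)*(k + 5)/8.
R(k) = B(k−1)·f(k)/C(k) = k*(k + 2)*(k + 5)**2/(8*(k + 3)); s_k = R·t_k = k*(-k - 5)/(4*(k**2 + 5*k + 4)).
Verify: 2*(-k - 3)/(k**4 + 12*k**3 + 49*k**2 + 78*k + 40) matches t_k.
Σ_(k=0)^n t_k = s_(n+1) − s_(0) = ((-n**2 - 7*n - 6)/(4*(n**2 + 7*n + 10))) − (0), i.e. (-n**2 - 7*n - 6)/(4*(n**2 + 7*n + 10)).

S(n) = (-n**2 - 7*n - 6)/(4*(n**2 + 7*n + 10))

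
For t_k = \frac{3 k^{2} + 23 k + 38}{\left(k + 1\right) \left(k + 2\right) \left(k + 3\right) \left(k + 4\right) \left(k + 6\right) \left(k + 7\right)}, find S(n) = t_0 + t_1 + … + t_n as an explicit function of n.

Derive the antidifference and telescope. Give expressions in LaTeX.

r(k) = (k + 1)*(k + 6)*(23*k + 3*(k + 1)**2 + 61)/((k + 5)*(k + 8)*(3*k**2 + 23*k + 38)) after simplifying.
So A=k + 1 and B=k + 8, with C=k**3 + 38*k**2/3 + 51*k + 190/3.
f must satisfy (k + 1)·f(k+1) − (k + 7)·f(k) = k**3 + 38*k**2/3 + 51*k + 190/3.
Degrees (1,1,3) ⇒ d ≤ 6.
Coefficient equations give f(k) = k*(k + 2)*(k + 4)*(k + 5)*(k**2 + 10*k + 27)/54.
Then R = B(k−1)f/C = k*(k + 2)*(k + 4)*(k + 7)*(k**2 + 10*k + 27)/(18*(3*k**2 + 23*k + 38)), so s_k = R(k)·t_k = k*(k**2 + 10*k + 27)/(18*(k**3 + 10*k**2 + 27*k + 18)).
s_(k+1) − s_k = (3*k**2 + 23*k + 38)/(k**6 + 23*k**5 + 207*k**4 + 925*k**3 + 2144*k**2 + 2412*k + 1008) = t_k.
Σ_(k=0)^n t_k = s_(n+1) − s_(0) = ((n**3 + 13*n**2 + 50*n + 38)/(18*(n**3 + 13*n**2 + 50*n + 56))) − (0), i.e. (n**3 + 13*n**2 + 50*n + 38)/(18*(n**3 + 13*n**2 + 50*n + 56)).

S(n) = \frac{n^{3} + 13 n^{2} + 50 n + 38}{18 \left(n^{3} + 13 n^{2} + 50 n + 56\right)}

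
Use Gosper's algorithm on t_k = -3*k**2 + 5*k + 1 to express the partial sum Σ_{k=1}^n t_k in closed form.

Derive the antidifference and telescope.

S(n) = n*(-n**2 + n + 3)

t_(k+1)/t_k = (3*k**2 + k - 3)/(3*k**2 - 5*k - 1).
Take A(k)=1, B(k)=1, C(k)=k**2 - 5*k/3 - 1/3.
Set up (1)·f(k+1) − (1)·f(k) − (k**2 - 5*k/3 - 1/3) = 0.
Degrees (0,0,2) ⇒ d ≤ 3.
Coefficient equations give f(k) = k*(k**2 - 4*k + 2)/3.
R(k) = B(k−1)·f(k)/C(k) = k*(k**2 - 4*k + 2)/(3*k**2 - 5*k - 1); s_k = R·t_k = k*(-k**2 + 4*k - 2).
Δs = -3*k**2 + 5*k + 1, as required.
Telescope: S(n) = s_(n+1) − s_(1) = -n**3 + n**2 + 3*n + 1 − (1) = n*(-n**2 + n + 3).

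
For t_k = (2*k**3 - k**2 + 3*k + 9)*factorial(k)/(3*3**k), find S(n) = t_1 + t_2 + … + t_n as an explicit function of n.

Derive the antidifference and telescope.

S(n) = 3**(-n - 1)*(3**(n + 1) + 2*n**3*factorial(n) + 5*n**2*factorial(n) - 3*factorial(n))

t_(k+1)/t_k = (k + 1)*(3*k + 2*(k + 1)**3 - (k + 1)**2 + 12)/(3*(2*k**3 - k**2 + 3*k + 9)).
Normal form (A,B,C) = (k/3 + 1/3, 1, k**3 - k**2/2 + 3*k/2 + 9/2).
Key eq: (k/3 + 1/3)·f(k+1) = (1)·f(k) + (k**3 - k**2/2 + 3*k/2 + 9/2).
Degrees (1,0,3) ⇒ d ≤ 2.
Match coefficients ⇒ f(k) = 3*(2*k**2 - k - 4)/2.
Then R = B(k−1)f/C = 3*(2*k**2 - k - 4)/(2*k**3 - k**2 + 3*k + 9), so s_k = R(k)·t_k = (2*k**2 - k - 4)*factorial(k)/3**k.
Check: Δs_k = (2*k**3 - k**2 + 3*k + 9)*factorial(k)/(3*3**k). ✓
Evaluate: s_(n+1) = 3**(-n - 1)*(2*n**2 + 3*n - 3)*factorial(n + 1); subtract s_(1) = -1 ⇒ S(n) = 3**(-n - 1)*(3**(n + 1) + 2*n**3*factorial(n) + 5*n**2*factorial(n) - 3*factorial(n)).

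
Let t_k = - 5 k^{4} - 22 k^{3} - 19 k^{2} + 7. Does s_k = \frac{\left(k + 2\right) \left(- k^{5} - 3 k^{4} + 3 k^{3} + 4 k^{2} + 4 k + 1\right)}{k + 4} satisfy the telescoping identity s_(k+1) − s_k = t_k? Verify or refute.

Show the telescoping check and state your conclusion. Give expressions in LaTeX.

s_(k+1) = (-k**6 - 11*k**5 - 43*k**4 - 72*k**3 - 41*k**2 + 20*k + 24)/(k + 5)
s_(k+1) − s_k = (-5*k**6 - 59*k**5 - 239*k**4 - 391*k**3 - 213*k**2 + 57*k + 86)/(k**2 + 9*k + 20)
(s_(k+1) − s_k) − t_k = 2*(4*k**5 + 39*k**4 + 110*k**3 + 80*k**2 - 3*k - 27)/(k**2 + 9*k + 20)

Invalid: residual \frac{2 \left(4 k^{5} + 39 k^{4} + 110 k^{3} + 80 k^{2} - 3 k - 27\right)}{k^{2} + 9 k + 20} ≠ 0.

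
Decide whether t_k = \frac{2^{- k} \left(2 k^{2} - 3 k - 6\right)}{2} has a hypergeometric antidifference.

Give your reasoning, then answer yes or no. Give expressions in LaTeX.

Yes. s_k = 2^{- k} \left(- 2 k^{2} - k + 3\right).

Ratio r(k) = (2*k**2 + k - 7)/(2*(2*k**2 - 3*k - 6)).
Factor: A=1/2; B=1; C=k**2 - 3*k/2 - 3.
Key eq: (1/2)·f(k+1) = (1)·f(k) + (k**2 - 3*k/2 - 3).
Degrees (0,0,2) ⇒ d ≤ 2.
Solving with deg f ≤ 2: f(k) = -(k - 1)*(2*k + 3).
R(k) = B(k−1)·f(k)/C(k) = -2*(k - 1)*(2*k + 3)/(2*k**2 - 3*k - 6); s_k = R·t_k = (-2*k**2 - k + 3)/2**k.
Verify: (2*k**2 - 3*k - 6)/(2*2**k) matches t_k.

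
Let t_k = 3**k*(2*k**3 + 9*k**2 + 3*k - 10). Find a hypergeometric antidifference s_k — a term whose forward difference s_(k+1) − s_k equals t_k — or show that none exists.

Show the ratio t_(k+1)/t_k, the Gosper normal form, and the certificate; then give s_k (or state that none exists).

s_k = 3**k*(k**3 - 3*k - 2)

Ratio r(k) = 3*(2*k**3 + 15*k**2 + 27*k + 4)/(2*k**3 + 9*k**2 + 3*k - 10).
Take A(k)=3, B(k)=1, C(k)=k**3 + 9*k**2/2 + 3*k/2 - 5.
Need (3)·f(k+1) − (1)·f(k) = k**3 + 9*k**2/2 + 3*k/2 - 5.
From deg A=0, deg B=0, deg C=3: d=3.
Solving with deg f ≤ 3: f(k) = (k - 2)*(k + 1)**2/2.
R(k) = B(k−1)·f(k)/C(k) = (k - 2)*(k + 1)**2/(2*k**3 + 9*k**2 + 3*k - 10); s_k = R·t_k = 3**k*(k**3 - 3*k - 2).
Check: Δs_k = 3**k*(-k**3 - 6*k + 3*(k + 1)**3 - 13). ✓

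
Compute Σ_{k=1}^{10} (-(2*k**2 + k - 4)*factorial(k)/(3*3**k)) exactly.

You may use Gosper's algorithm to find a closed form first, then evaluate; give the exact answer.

Compute t_(k+1)/t_k: get (k + 1)*(k + 2*(k + 1)**2 - 3)/(3*(2*k**2 + k - 4)).
A = k/3 + 1/3, B = 1, C = k**2 + k/2 - 2.
Set up (k/3 + 1/3)·f(k+1) − (1)·f(k) − (k**2 + k/2 - 2) = 0.
deg f ≤ 1 (via 1,0,2).
Coefficient equations give f(k) = 3*(2*k + 3)/2.
So s_k = (B(k−1)f/C)·t_k = (3*(2*k + 3)/(2*k**2 + k - 4))·t_k = -(2*k + 3)*factorial(k)/3**k.
Check: Δs_k = -(2*k**2 + k - 4)*factorial(k)/(3*3**k). ✓
Σ_(k=1)^(10) t_k = s_(11) − s_(1) = -12320000/2187 − (-5/3) = -12316355/2187.

Σ = -12316355/2187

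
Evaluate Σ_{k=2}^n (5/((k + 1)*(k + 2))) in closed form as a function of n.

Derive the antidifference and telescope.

S(n) = 5*(n - 1)/(3*(n + 2))

Step 1: r(k) = (k + 1)/(k + 3).
Take A(k)=k + 1, B(k)=k + 3, C(k)=1.
Set up (k + 1)·f(k+1) − (k + 2)·f(k) − (1) = 0.
Degrees (1,1,0) ⇒ d ≤ 1.
Match coefficients ⇒ f(k) = k.
Then R = B(k−1)f/C = k*(k + 2), so s_k = R(k)·t_k = 5*k/(k + 1).
Verify: 5/(k**2 + 3*k + 2) matches t_k.
Telescope: S(n) = s_(n+1) − s_(2) = 5*(n + 1)/(n + 2) − (10/3) = 5*(n - 1)/(3*(n + 2)).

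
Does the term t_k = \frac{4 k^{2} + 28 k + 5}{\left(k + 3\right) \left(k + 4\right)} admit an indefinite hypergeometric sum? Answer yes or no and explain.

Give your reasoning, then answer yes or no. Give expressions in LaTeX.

Yes. s_k = \frac{k \left(12 k - 7\right)}{3 \left(k + 3\right)}.

Compute t_(k+1)/t_k: get (k + 3)*(28*k + 4*(k + 1)**2 + 33)/((k + 5)*(4*k**2 + 28*k + 5)).
Factor: A=k + 3; B=k + 5; C=k**2 + 7*k + 5/4.
Set up (k + 3)·f(k+1) − (k + 4)·f(k) − (k**2 + 7*k + 5/4) = 0.
Degrees (1,1,2) ⇒ d ≤ 2.
Solving with deg f ≤ 2: f(k) = k*(12*k - 7)/12.
Get s_k = R·t_k = k*(12*k - 7)/(3*(k + 3)) with R(k) = B(k−1)f(k)/C(k) = k*(k + 4)*(12*k - 7)/(3*(4*k**2 + 28*k + 5)).
s_(k+1) − s_k = (4*k**2 + 28*k + 5)/(k**2 + 7*k + 12) = t_k.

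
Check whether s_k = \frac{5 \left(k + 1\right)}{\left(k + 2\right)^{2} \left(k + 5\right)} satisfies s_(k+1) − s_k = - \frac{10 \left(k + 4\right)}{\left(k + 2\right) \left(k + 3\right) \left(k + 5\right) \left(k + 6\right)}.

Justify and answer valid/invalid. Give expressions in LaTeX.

s_(k+1) = 5*(k + 2)/((k + 3)**2*(k + 6))
s_(k+1) − s_k = 5*(-(k + 1)*(k + 3)**2*(k + 6) + (k + 2)**3*(k + 5))/((k + 2)**2*(k + 3)**2*(k + 5)*(k + 6))
(s_(k+1) − s_k) − t_k = 5*(3*k**2 + 21*k + 34)/(k**6 + 21*k**5 + 177*k**4 + 767*k**3 + 1806*k**2 + 2196*k + 1080)

Invalid: residual \frac{5 \left(3 k^{2} + 21 k + 34\right)}{k^{6} + 21 k^{5} + 177 k^{4} + 767 k^{3} + 1806 k^{2} + 2196 k + 1080} ≠ 0.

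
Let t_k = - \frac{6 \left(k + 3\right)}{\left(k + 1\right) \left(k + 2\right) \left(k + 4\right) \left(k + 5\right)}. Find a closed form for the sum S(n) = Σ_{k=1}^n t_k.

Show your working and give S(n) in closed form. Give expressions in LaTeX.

S(n) = \frac{3 n \left(- n - 7\right)}{10 \left(n^{2} + 7 n + 10\right)}

r(k) = (k + 1)*(k + 4)**2/((k + 3)**2*(k + 6)) after simplifying.
So A=k + 1 and B=k + 6, with C=k**2 + 6*k + 9.
Solve (k + 1)·f(k+1) − (k + 5)·f(k) = k**2 + 6*k + 9.
d = 4 from the (1,1,2) case.
Coefficient equations give f(k) = k*(k + 2)*(k + 3)*(k + 5)/8.
Certificate R = B(k−1)f/C = k*(k + 2)*(k + 5)**2/(8*(k + 3)) gives s_k = 3*k*(-k - 5)/(4*(k**2 + 5*k + 4)).
Check: Δs_k = 6*(-k - 3)/(k**4 + 12*k**3 + 49*k**2 + 78*k + 40). ✓
Evaluate: s_(n+1) = 3*(-n**2 - 7*n - 6)/(4*(n**2 + 7*n + 10)); subtract s_(1) = -9/20 ⇒ S(n) = 3*n*(-n - 7)/(10*(n**2 + 7*n + 10)).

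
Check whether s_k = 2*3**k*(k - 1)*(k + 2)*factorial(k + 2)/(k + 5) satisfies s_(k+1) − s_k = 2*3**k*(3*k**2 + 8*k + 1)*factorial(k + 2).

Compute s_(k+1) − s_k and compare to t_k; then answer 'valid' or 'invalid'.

s_(k+1) = 6*3**k*k*(k + 3)*factorial(k + 3)/(k + 6)
s_(k+1) − s_k = 2*3**k*(3*k**4 + 32*k**3 + 110*k**2 + 131*k + 12)*factorial(k + 2)/((k + 5)*(k + 6))
(s_(k+1) − s_k) − t_k = -6*3**k*(3*k**3 + 23*k**2 + 40*k + 6)*factorial(k + 2)/((k + 5)*(k + 6))

Invalid: residual -6*3**k*(3*k**3 + 23*k**2 + 40*k + 6)*factorial(k + 2)/((k + 5)*(k + 6)) ≠ 0.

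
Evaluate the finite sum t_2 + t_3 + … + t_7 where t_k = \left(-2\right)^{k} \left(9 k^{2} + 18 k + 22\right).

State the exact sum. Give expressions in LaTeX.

Σ = -54192

Step 1: r(k) = 2*(-9*k**2 - 36*k - 49)/(9*k**2 + 18*k + 22).
Normal form (A,B,C) = (-2, 1, k**2 + 2*k + 22/9).
Solve (-2)·f(k+1) − (1)·f(k) = k**2 + 2*k + 22/9.
Bound: deg f ≤ 2.
Coefficient equations give f(k) = -(3*k**2 + 2*k + 4)/9.
Certificate R = B(k−1)f/C = -(3*k**2 + 2*k + 4)/(9*k**2 + 18*k + 22) gives s_k = (-2)**k*(-3*k**2 - 2*k - 4).
s_(k+1) − s_k = (-2)**k*(9*k**2 + 18*k + 22) = t_k.
Evaluate s at k=8 and k=2: -54272 and -80; difference -54192.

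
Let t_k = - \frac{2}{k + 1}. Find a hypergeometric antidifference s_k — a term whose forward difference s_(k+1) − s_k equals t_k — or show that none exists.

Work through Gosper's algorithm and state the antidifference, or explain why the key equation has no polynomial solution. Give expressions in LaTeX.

no hypergeometric antidifference exists

Compute t_(k+1)/t_k: get (k + 1)/(k + 2).
A = k + 1, B = k + 2, C = 1.
f must satisfy (k + 1)·f(k+1) − (k + 1)·f(k) = 1.
From deg A=1, deg B=1, deg C=0: d=0.
Put f(k) = c0: A·f(k+1) − B(k−1)·f(k) − C = -1; need -1 = 0 — inconsistent ⇒ no f, not summable.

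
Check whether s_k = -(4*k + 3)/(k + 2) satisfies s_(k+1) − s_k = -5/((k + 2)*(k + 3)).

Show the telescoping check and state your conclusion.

s_(k+1) = (-4*k - 7)/(k + 3)
s_(k+1) − s_k = -5/(k**2 + 5*k + 6)
(s_(k+1) − s_k) − t_k = 0

Valid — Δs_k = t_k.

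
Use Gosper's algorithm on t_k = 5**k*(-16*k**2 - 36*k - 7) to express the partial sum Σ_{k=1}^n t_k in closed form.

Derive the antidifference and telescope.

The ratio is 5*(16*k**2 + 68*k + 59)/(16*k**2 + 36*k + 7).
Factor: A=5; B=1; C=k**2 + 9*k/4 + 7/16.
Key eq: (5)·f(k+1) = (1)·f(k) + (k**2 + 9*k/4 + 7/16).
From deg A=0, deg B=0, deg C=2: d=2.
Match coefficients ⇒ f(k) = (4*k**2 - k - 2)/16.
Certificate R = B(k−1)f/C = (4*k**2 - k - 2)/(16*k**2 + 36*k + 7) gives s_k = 5**k*(-4*k**2 + k + 2).
Verify: 5**k*(-16*k**2 - 36*k - 7) matches t_k.
s_(n+1) = 5**(n + 1)*(-4*n**2 - 7*n - 1) and s_(1) = -5, so S(n) = -20*5**n*n**2 - 35*5**n*n - 5*5**n + 5.

S(n) = -20*5**n*n**2 - 35*5**n*n - 5*5**n + 5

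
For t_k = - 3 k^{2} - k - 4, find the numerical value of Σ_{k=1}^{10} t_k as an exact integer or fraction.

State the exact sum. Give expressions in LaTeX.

The ratio is (k + 3*(k + 1)**2 + 5)/(3*k**2 + k + 4).
Gosper form: A/B · C(k+1)/C(k) with A=1, B=1, C=k**2 + k/3 + 4/3.
f must satisfy (1)·f(k+1) − (1)·f(k) = k**2 + k/3 + 4/3.
deg f ≤ 3 (via 0,0,2).
Match coefficients ⇒ f(k) = k*(k**2 - k + 4)/3.
So s_k = (B(k−1)f/C)·t_k = (k*(k**2 - k + 4)/(3*k**2 + k + 4))·t_k = k*(-k**2 + k - 4).
Verify: -3*k**2 - k - 4 matches t_k.
Telescoping: Σ = s_(11) − s_(1) = -1254 − (-4) = -1250.

Σ = -1250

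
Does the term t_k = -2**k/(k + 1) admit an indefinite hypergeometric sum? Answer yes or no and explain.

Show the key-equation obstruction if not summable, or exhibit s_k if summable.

No. Not Gosper-summable.

r(k) = 2*(k + 1)/(k + 2) after simplifying.
Normal form (A,B,C) = (2*k + 2, k + 2, 1).
f must satisfy (2*k + 2)·f(k+1) − (k + 1)·f(k) = 1.
Degrees (1,1,0) ⇒ d ≤ -1.
Bound -1 < 0, so the key equation has no polynomial solution.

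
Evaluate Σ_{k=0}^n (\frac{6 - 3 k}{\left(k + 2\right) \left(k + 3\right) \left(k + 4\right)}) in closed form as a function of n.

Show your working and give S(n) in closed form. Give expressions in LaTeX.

S(n) = \frac{3 \left(n + 1\right)}{n^{2} + 7 n + 12}

Compute t_(k+1)/t_k: get (k - 1)*(k + 2)/((k - 2)*(k + 5)).
Factor: A=k + 2; B=k + 5; C=k - 2.
Set up (k + 2)·f(k+1) − (k + 4)·f(k) − (k - 2) = 0.
Bound: deg f ≤ 2.
Coefficient equations give f(k) = -k.
So s_k = (B(k−1)f/C)·t_k = (-k*(k + 4)/(k - 2))·t_k = 3*k/((k + 2)*(k + 3)).
Δs = 3*(2 - k)/(k**3 + 9*k**2 + 26*k + 24), as required.
Σ_(k=0)^n t_k = s_(n+1) − s_(0) = (3*(n + 1)/(n**2 + 7*n + 12)) − (0), i.e. 3*(n + 1)/(n**2 + 7*n + 12).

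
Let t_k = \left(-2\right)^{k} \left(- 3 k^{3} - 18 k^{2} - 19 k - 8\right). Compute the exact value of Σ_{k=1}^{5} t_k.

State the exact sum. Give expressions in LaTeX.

Σ = 22664

Step 1: r(k) = 2*(-3*k**3 - 27*k**2 - 64*k - 48)/(3*k**3 + 18*k**2 + 19*k + 8).
Take A(k)=-2, B(k)=1, C(k)=k**3 + 6*k**2 + 19*k/3 + 8/3.
Solve (-2)·f(k+1) − (1)·f(k) = k**3 + 6*k**2 + 19*k/3 + 8/3.
deg f ≤ 3 (via 0,0,3).
Solve for f: f(k) = -k*(k**2 + 4*k - 1)/3 (degree 3 ≤ 3).
Get s_k = R·t_k = (-2)**k*k*(k**2 + 4*k - 1) with R(k) = B(k−1)f(k)/C(k) = -k*(k**2 + 4*k - 1)/(3*k**3 + 18*k**2 + 19*k + 8).
Δs = (-2)**k*(-3*k**3 - 18*k**2 - 19*k - 8), as required.
Σ_(k=1)^(5) t_k = s_(6) − s_(1) = 22656 − (-8) = 22664.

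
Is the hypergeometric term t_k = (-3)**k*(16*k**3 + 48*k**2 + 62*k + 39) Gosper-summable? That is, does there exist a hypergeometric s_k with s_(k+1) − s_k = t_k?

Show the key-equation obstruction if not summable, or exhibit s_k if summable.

The ratio is 3*(-16*k**3 - 96*k**2 - 206*k - 165)/(16*k**3 + 48*k**2 + 62*k + 39).
A = -3, B = 1, C = k**3 + 3*k**2 + 31*k/8 + 39/16.
f must satisfy (-3)·f(k+1) − (1)·f(k) = k**3 + 3*k**2 + 31*k/8 + 39/16.
From deg A=0, deg B=0, deg C=3: d=3.
A polynomial solution: f(k) = -(k + 1)*(4*k**2 - k + 3)/16.
Get s_k = R·t_k = (-3)**k*(-4*k**3 - 3*k**2 - 2*k - 3) with R(k) = B(k−1)f(k)/C(k) = -(k + 1)*(4*k**2 - k + 3)/((2*k + 3)*(8*k**2 + 12*k + 13)).
Check: Δs_k = (-3)**k*(16*k**3 + 48*k**2 + 62*k + 39). ✓

Yes. s_k = (-3)**k*(-4*k**3 - 3*k**2 - 2*k - 3).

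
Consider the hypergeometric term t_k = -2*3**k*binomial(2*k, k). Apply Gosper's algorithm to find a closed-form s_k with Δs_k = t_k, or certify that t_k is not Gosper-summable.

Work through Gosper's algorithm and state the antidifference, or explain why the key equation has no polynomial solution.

Ratio r(k) = 6*(2*k + 1)/(k + 1).
Gosper form: A/B · C(k+1)/C(k) with A=12*k + 6, B=k + 1, C=1.
f must satisfy (12*k + 6)·f(k+1) − (k)·f(k) = 1.
Degrees (1,1,0) ⇒ d ≤ -1.
Bound -1 < 0, so the key equation has no polynomial solution.

no hypergeometric antidifference exists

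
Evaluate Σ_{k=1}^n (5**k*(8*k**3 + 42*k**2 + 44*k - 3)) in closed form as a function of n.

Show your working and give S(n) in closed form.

S(n) = 10*5**n*n**3 + 45*5**n*n**2 + 40*5**n*n - 5*5**n + 5

r(k) = 5*(8*k**3 + 66*k**2 + 152*k + 91)/(8*k**3 + 42*k**2 + 44*k - 3) after simplifying.
A = 5, B = 1, C = k**3 + 21*k**2/4 + 11*k/2 - 3/8.
Need (5)·f(k+1) − (1)·f(k) = k**3 + 21*k**2/4 + 11*k/2 - 3/8.
Degrees (0,0,3) ⇒ d ≤ 3.
Solving with deg f ≤ 3: f(k) = (2*k**3 + 3*k**2 - 4*k - 2)/8.
R(k) = B(k−1)·f(k)/C(k) = (2*k**3 + 3*k**2 - 4*k - 2)/(8*k**3 + 42*k**2 + 44*k - 3); s_k = R·t_k = 5**k*(2*k**3 + 3*k**2 - 4*k - 2).
Δs = 5**k*(8*k**3 + 42*k**2 + 44*k - 3), as required.
s_(n+1) = 5**(n + 1)*(2*n**3 + 9*n**2 + 8*n - 1) and s_(1) = -5, so S(n) = 10*5**n*n**3 + 45*5**n*n**2 + 40*5**n*n - 5*5**n + 5.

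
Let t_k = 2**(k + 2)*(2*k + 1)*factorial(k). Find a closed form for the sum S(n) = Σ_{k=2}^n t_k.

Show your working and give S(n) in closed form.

S(n) = 8*2**n*factorial(n + 1) - 32

Step 1: r(k) = 2*(k + 1)*(2*k + 3)/(2*k + 1).
So A=2*k + 2 and B=1, with C=k + 1/2.
Solve (2*k + 2)·f(k+1) − (1)·f(k) = k + 1/2.
Bound: deg f ≤ 0.
Coefficient equations give f(k) = 1/2.
Then R = B(k−1)f/C = 1/(2*k + 1), so s_k = R(k)·t_k = 2**(k + 2)*factorial(k).
s_(k+1) − s_k = 2**(k + 2)*(2*k + 1)*factorial(k) = t_k.
s_(n+1) = 2**(n + 3)*factorial(n + 1) and s_(2) = 32, so S(n) = 8*2**n*factorial(n + 1) - 32.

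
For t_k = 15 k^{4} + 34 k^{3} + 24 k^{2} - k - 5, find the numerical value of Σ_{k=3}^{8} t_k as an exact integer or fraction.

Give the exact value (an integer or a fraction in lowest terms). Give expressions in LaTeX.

Σ = 179796

Compute t_(k+1)/t_k: get (15*k**4 + 94*k**3 + 216*k**2 + 209*k + 67)/(15*k**4 + 34*k**3 + 24*k**2 - k - 5).
So A=1 and B=1, with C=k**4 + 34*k**3/15 + 8*k**2/5 - k/15 - 1/3.
Need (1)·f(k+1) − (1)·f(k) = k**4 + 34*k**3/15 + 8*k**2/5 - k/15 - 1/3.
Bound: deg f ≤ 5.
Coefficient equations give f(k) = k*(3*k**4 + k**3 - 4*k**2 - 4*k - 1)/15.
R(k) = B(k−1)·f(k)/C(k) = k*(3*k**4 + k**3 - 4*k**2 - 4*k - 1)/(15*k**4 + 34*k**3 + 24*k**2 - k - 5); s_k = R·t_k = k*(3*k**4 + k**3 - 4*k**2 - 4*k - 1).
s_(k+1) − s_k = 15*k**4 + 34*k**3 + 24*k**2 - k - 5 = t_k.
Σ_(k=3)^(8) t_k = s_(9) − s_(3) = 180459 − (663) = 179796.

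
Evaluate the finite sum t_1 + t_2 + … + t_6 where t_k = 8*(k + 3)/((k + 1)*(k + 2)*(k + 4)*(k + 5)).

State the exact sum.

Σ = 39/110

Ratio r(k) = (k + 1)*(k + 4)**2/((k + 3)**2*(k + 6)).
A = k + 1, B = k + 6, C = k**2 + 6*k + 9.
Set up (k + 1)·f(k+1) − (k + 5)·f(k) − (k**2 + 6*k + 9) = 0.
Degrees (1,1,2) ⇒ d ≤ 4.
Match coefficients ⇒ f(k) = k*(k + 2)*(k + 3)*(k + 5)/8.
Then R = B(k−1)f/C = k*(k + 2)*(k + 5)**2/(8*(k + 3)), so s_k = R(k)·t_k = k*(k + 5)/(k**2 + 5*k + 4).
Check: Δs_k = 8*(k + 3)/(k**4 + 12*k**3 + 49*k**2 + 78*k + 40). ✓
Σ_(k=1)^(6) t_k = s_(7) − s_(1) = 21/22 − (3/5) = 39/110.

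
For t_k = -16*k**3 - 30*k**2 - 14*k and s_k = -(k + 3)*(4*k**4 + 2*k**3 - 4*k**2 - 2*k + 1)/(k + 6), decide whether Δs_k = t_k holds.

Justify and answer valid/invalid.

s_(k+1) = (-4*k**5 - 34*k**4 - 98*k**3 - 116*k**2 - 49*k - 4)/(k + 7)
s_(k+1) − s_k = (-16*k**5 - 202*k**4 - 704*k**3 - 848*k**2 - 330*k - 3)/(k**2 + 13*k + 42)
(s_(k+1) − s_k) − t_k = 3*(12*k**4 + 124*k**3 + 198*k**2 + 86*k - 1)/(k**2 + 13*k + 42)

Invalid: residual 3*(12*k**4 + 124*k**3 + 198*k**2 + 86*k - 1)/(k**2 + 13*k + 42) ≠ 0.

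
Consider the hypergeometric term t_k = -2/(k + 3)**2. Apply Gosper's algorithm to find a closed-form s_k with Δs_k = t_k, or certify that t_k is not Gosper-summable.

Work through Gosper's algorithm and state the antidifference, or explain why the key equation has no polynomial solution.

The ratio is (k + 3)**2/(k + 4)**2.
Normal form (A,B,C) = (k**2 + 6*k + 9, k**2 + 8*k + 16, 1).
f must satisfy (k**2 + 6*k + 9)·f(k+1) − (k**2 + 6*k + 9)·f(k) = 1.
Degrees (2,2,0) ⇒ d ≤ 0.
f = c0 ⇒ A·f(k+1) − B(k−1)·f(k) − C = -1. The system {-1 = 0} is inconsistent; no antidifference.

none (Gosper's algorithm certifies no s_k)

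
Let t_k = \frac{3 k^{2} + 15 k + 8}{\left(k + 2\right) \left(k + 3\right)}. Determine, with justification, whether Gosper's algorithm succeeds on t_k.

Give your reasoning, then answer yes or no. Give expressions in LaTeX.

t_(k+1)/t_k = (k + 2)*(15*k + 3*(k + 1)**2 + 23)/((k + 4)*(3*k**2 + 15*k + 8)).
Factor: A=k + 2; B=k + 4; C=k**2 + 5*k + 8/3.
Key eq: (k + 2)·f(k+1) = (k + 3)·f(k) + (k**2 + 5*k + 8/3).
From deg A=1, deg B=1, deg C=2: d=2.
Coefficient equations give f(k) = k*(3*k + 1)/3.
So s_k = (B(k−1)f/C)·t_k = (k*(k + 3)*(3*k + 1)/(3*k**2 + 15*k + 8))·t_k = k*(3*k + 1)/(k + 2).
Check: Δs_k = (3*k**2 + 15*k + 8)/(k**2 + 5*k + 6). ✓

Yes. s_k = \frac{k \left(3 k + 1\right)}{k + 2}.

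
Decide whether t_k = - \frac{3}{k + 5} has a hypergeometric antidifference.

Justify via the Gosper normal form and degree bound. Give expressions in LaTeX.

No — key equation has no polynomial f.

Ratio r(k) = (k + 5)/(k + 6).
So A=k + 5 and B=k + 6, with C=1.
f must satisfy (k + 5)·f(k+1) − (k + 5)·f(k) = 1.
From deg A=1, deg B=1, deg C=0: d=0.
f = c0 ⇒ A·f(k+1) − B(k−1)·f(k) − C = -1. The system {-1 = 0} is inconsistent; no antidifference.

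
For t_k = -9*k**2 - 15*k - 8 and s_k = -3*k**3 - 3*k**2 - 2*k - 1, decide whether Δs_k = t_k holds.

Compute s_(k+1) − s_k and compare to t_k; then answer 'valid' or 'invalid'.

valid (s_(k+1) − s_k reduces to t_k)

s_(k+1) = -3*k**3 - 12*k**2 - 17*k - 9
s_(k+1) − s_k = -9*k**2 - 15*k - 8
(s_(k+1) − s_k) − t_k = 0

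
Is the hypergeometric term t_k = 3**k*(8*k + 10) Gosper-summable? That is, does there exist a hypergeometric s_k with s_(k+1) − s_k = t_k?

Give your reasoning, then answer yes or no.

r(k) = 3*(4*k + 9)/(4*k + 5) after simplifying.
Factor: A=3; B=1; C=k + 5/4.
f must satisfy (3)·f(k+1) − (1)·f(k) = k + 5/4.
d = 1 from the (0,0,1) case.
Match coefficients ⇒ f(k) = (4*k - 1)/8.
So s_k = (B(k−1)f/C)·t_k = ((4*k - 1)/(2*(4*k + 5)))·t_k = 3**k*(4*k - 1).
Verify: 3**k*(8*k + 10) matches t_k.

Yes. s_k = 3**k*(4*k - 1).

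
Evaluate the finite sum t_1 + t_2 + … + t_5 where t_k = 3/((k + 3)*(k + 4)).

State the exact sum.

Ratio r(k) = (k + 3)/(k + 5).
Gosper form: A/B · C(k+1)/C(k) with A=k + 3, B=k + 5, C=1.
Need (k + 3)·f(k+1) − (k + 4)·f(k) = 1.
deg f ≤ 1 (via 1,1,0).
Match coefficients ⇒ f(k) = k/3.
So s_k = (B(k−1)f/C)·t_k = (k*(k + 4)/3)·t_k = k/(k + 3).
Verify: 3/(k**2 + 7*k + 12) matches t_k.
Telescoping: Σ = s_(6) − s_(1) = 2/3 − (1/4) = 5/12.

Σ = 5/12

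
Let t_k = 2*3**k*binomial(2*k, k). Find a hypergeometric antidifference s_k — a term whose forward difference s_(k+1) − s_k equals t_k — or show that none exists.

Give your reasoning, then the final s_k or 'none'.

t_(k+1)/t_k = 6*(2*k + 1)/(k + 1).
Gosper form: A/B · C(k+1)/C(k) with A=12*k + 6, B=k + 1, C=1.
Key eq: (12*k + 6)·f(k+1) = (k)·f(k) + (1).
Bound: deg f ≤ -1.
Bound -1 < 0, so the key equation has no polynomial solution.

no hypergeometric antidifference exists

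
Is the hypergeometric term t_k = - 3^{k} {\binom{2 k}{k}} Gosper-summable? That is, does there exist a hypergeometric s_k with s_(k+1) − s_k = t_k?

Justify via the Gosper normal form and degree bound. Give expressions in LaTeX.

Step 1: r(k) = 6*(2*k + 1)/(k + 1).
So A=12*k + 6 and B=k + 1, with C=1.
Solve (12*k + 6)·f(k+1) − (k)·f(k) = 1.
From deg A=1, deg B=1, deg C=0: d=-1.
Bound -1 < 0, so the key equation has no polynomial solution.

No — t_k has no hypergeometric antidifference.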